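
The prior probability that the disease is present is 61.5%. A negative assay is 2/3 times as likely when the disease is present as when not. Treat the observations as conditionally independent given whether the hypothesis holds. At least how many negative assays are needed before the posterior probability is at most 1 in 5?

5

Prior odds = 0.615/0.385 = 123/77.
Likelihood ratio per negative assay = 2/3.
Target odds: 0.2 ÷ 0.8 = 0.25.
Require (2/3)ⁿ ≤ 0.25 ÷ (123/77) = 77/492.
(2/3)⁴ = 16/81 is still above 77/492 but (2/3)⁵ = 32/243 is at or below it, so n = 5.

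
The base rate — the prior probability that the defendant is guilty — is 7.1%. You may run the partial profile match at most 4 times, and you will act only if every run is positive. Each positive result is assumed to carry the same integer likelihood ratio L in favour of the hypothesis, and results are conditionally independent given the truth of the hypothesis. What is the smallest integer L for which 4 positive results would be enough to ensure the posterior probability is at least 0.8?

Prior odds = 0.071/0.929 = 71/929.
Target odds = 0.8/0.2 = 4.
Need L⁴ ≥ 4 ÷ (71/929) = 3716/71.
2⁴ = 16 < 3716/71 ≤ 81 = 3⁴, so L = 3.

3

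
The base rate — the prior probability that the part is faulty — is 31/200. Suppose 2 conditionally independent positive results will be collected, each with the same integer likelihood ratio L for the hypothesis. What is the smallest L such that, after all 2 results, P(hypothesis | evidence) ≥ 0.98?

17

Prior odds = 0.155/0.845 = 31/169.
Target odds = 0.98/0.02 = 49.
Need L² ≥ 49 ÷ (31/169) = 8281/31.
16² = 256 < 8281/31 ≤ 289 = 17², so L = 17.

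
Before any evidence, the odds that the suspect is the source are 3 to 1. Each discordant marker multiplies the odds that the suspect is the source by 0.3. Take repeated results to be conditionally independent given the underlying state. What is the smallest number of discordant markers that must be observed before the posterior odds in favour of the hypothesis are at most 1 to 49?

Prior odds = 3.
Likelihood ratio per discordant marker = 0.3.
Target odds = 1/49.
Need 3 × 0.3ⁿ ≤ 1/49, i.e. 0.3ⁿ ≤ 1/147.
0.3⁴ = 0.0081 is still above 1/147 but 0.3⁵ = 243/100000 is at or below it, so n = 5.

5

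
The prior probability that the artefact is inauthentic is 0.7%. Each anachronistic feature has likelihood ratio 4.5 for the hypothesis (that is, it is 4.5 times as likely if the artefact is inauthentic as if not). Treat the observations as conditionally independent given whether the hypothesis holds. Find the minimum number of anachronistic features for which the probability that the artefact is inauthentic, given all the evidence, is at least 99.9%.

Prior odds = 0.007/0.993 = 7/993.
Likelihood ratio per anachronistic feature = 4.5.
Target odds: 0.999 ÷ 0.001 = 999.
Require 4.5ⁿ ≥ 999 ÷ (7/993) = 992007/7.
4.5⁷ = 4782969/128 falls short of 992007/7 but 4.5⁸ = 43046721/256 reaches it, so n = 8.

8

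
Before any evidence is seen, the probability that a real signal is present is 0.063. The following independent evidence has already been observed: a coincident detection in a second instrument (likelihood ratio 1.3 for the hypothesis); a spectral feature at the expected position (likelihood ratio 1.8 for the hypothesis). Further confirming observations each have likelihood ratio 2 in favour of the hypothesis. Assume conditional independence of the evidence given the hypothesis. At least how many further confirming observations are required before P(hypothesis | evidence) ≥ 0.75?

5

Prior odds = 0.063/0.937 = 63/937.
Combined Bayes factor of the evidence already in hand = 1.3 × 1.8 = 2.34.
Odds after that evidence = (63/937) × 2.34 = 7371/46850.
Target odds = 0.75/0.25 = 3.
Need 2ⁿ ≥ 3 ÷ (7371/46850) = 46850/2457.
2⁴ = 16 falls short of 46850/2457 but 2⁵ = 32 reaches it, so n = 5.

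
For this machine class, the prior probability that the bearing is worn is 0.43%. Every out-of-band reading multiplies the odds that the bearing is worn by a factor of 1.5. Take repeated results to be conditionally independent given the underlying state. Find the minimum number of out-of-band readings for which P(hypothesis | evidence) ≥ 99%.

Prior odds: 0.0043 ÷ 0.9957 = 43/9957.
Likelihood ratio per out-of-band reading = 1.5.
Target posterior odds = 0.99/0.01 = 99.
Require 1.5ⁿ ≥ 99 ÷ (43/9957) = 985743/43.
1.5²⁴ ≈16834.1 falls short of 985743/43 but 1.5²⁵ ≈25251.2 reaches it, so n = 25.

25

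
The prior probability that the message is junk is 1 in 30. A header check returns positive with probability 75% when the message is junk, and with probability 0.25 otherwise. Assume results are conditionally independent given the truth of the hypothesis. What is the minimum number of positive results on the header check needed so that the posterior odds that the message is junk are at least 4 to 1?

5

Prior odds: (1/30) ÷ (29/30) = 1/29.
Likelihood ratio of a positive result = 0.75/0.25 = 3.
Target odds = 4.
Need (1/29) × 3ⁿ ≥ 4, i.e. 3ⁿ ≥ 116.
3⁴ = 81 falls short of 116 but 3⁵ = 243 reaches it, so n = 5.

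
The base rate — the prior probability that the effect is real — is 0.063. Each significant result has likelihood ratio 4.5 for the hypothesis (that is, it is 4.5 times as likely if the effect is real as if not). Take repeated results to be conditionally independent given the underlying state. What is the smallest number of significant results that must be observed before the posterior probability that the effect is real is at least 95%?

4

Prior odds = 0.063/0.937 = 63/937.
Likelihood ratio per significant result = 4.5.
Target posterior odds = 0.95/0.05 = 19.
Require 4.5ⁿ ≥ 19 ÷ (63/937) = 17803/63.
4.5³ = 91.125 falls short of 17803/63 but 4.5⁴ = 410.0625 reaches it, so n = 4.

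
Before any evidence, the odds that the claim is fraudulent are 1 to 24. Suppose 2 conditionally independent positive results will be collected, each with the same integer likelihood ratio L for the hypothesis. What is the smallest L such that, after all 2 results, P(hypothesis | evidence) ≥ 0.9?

Prior odds = 1/24.
Target odds = 0.9/0.1 = 9.
Need L² ≥ 9 ÷ (1/24) = 216.
14² = 196 < 216 ≤ 225 = 15², so L = 15.

15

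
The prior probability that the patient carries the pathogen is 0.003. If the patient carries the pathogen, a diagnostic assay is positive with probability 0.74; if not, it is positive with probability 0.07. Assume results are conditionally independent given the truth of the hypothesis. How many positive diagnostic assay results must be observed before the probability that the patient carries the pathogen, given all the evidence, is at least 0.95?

Prior odds: 0.003 ÷ 0.997 = 3/997.
Likelihood ratio of a positive = 0.74/0.07 = 74/7.
Target odds: 0.95 ÷ 0.05 = 19.
Need (3/997) × (74/7)ⁿ ≥ 19, i.e. (74/7)ⁿ ≥ 18943/3.
(74/7)³ = 405224/343 falls short of 18943/3 but (74/7)⁴ = 29986576/2401 reaches it, so n = 4.

4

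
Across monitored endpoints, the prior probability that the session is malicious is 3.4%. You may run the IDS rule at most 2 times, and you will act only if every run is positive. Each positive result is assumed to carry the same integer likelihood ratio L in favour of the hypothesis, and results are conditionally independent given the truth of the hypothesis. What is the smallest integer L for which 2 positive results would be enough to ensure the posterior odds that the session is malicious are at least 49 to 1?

Prior odds = 0.034/0.966 = 17/483.
Target odds = 49.
Need L² ≥ 49 ÷ (17/483) = 23667/17.
37² = 1369 < 23667/17 ≤ 1444 = 38², so L = 38.

38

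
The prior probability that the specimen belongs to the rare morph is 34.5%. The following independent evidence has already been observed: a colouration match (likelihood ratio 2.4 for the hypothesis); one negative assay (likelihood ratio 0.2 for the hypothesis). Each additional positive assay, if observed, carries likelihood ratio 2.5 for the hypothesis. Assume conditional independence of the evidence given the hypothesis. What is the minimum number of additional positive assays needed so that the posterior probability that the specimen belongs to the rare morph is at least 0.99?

Prior odds = 0.345/0.655 = 69/131.
Combined Bayes factor of the evidence already in hand = 2.4 × 0.2 = 0.48.
Odds after that evidence = (69/131) × 0.48 = 828/3275.
Target odds = 0.99/0.01 = 99.
Need 2.5ⁿ ≥ 99 ÷ (828/3275) = 36025/92.
2.5⁶ = 244.140625 falls short of 36025/92 but 2.5⁷ = 610.3515625 reaches it, so n = 7.

7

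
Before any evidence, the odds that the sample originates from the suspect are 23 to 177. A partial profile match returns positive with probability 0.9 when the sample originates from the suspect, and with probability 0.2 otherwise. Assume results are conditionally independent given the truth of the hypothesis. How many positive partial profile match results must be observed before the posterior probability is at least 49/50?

4

Prior odds = 23/177.
Likelihood ratio of a positive result = 0.9/0.2 = 4.5.
Target posterior odds = 0.98/0.02 = 49.
Require 4.5ⁿ ≥ 49 ÷ (23/177) = 8673/23.
4.5³ = 91.125 falls short of 8673/23 but 4.5⁴ = 410.0625 reaches it, so n = 4.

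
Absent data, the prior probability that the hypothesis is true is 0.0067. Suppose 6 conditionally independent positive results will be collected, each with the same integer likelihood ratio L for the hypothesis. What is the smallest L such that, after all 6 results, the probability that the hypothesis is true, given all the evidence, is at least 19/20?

4

Prior odds = 0.0067/0.9933 = 67/9933.
Target odds = 0.95/0.05 = 19.
Need L⁶ ≥ 19 ÷ (67/9933) = 188727/67.
3⁶ = 729 < 188727/67 ≤ 4096 = 4⁶, so L = 4.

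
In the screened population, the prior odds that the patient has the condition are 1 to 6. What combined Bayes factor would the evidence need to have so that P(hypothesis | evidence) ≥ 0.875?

Prior odds = 1/6.
Target odds = 0.875/0.125 = 7.
Required Bayes factor = 7 ÷ (1/6) = 42.

42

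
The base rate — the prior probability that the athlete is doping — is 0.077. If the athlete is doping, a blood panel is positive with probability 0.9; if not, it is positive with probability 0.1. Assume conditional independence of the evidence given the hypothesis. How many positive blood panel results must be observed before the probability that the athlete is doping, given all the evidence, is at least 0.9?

3

Prior odds = 0.077/0.923 = 77/923.
Likelihood ratio of a positive = 0.9/0.1 = 9.
Target posterior odds = 0.9/0.1 = 9.
Need (77/923) × 9ⁿ ≥ 9, i.e. 9ⁿ ≥ 8307/77.
9² = 81 falls short of 8307/77 but 9³ = 729 reaches it, so n = 3.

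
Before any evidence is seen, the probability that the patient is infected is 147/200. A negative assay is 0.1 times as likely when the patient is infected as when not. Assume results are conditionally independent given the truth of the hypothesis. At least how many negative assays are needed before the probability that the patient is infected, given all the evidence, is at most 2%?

Prior odds: 0.735 ÷ 0.265 = 147/53.
Likelihood ratio per negative assay = 0.1.
Target posterior odds = 0.02/0.98 = 1/49.
Need (147/53) × 0.1ⁿ ≤ 1/49, i.e. 0.1ⁿ ≤ 53/7203.
0.1² = 0.01 is still above 53/7203 but 0.1³ = 0.001 is at or below it, so n = 3.

3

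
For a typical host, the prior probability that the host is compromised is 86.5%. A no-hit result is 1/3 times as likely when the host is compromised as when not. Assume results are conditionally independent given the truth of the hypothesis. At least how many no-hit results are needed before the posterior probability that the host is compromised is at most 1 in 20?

5

Prior odds: 0.865 ÷ 0.135 = 173/27.
Likelihood ratio per no-hit result = 1/3.
Target odds: 0.05 ÷ 0.95 = 1/19.
Require (1/3)ⁿ ≤ 1/19 ÷ (173/27) = 27/3287.
(1/3)⁴ = 1/81 is still above 27/3287 but (1/3)⁵ = 1/243 is at or below it, so n = 5.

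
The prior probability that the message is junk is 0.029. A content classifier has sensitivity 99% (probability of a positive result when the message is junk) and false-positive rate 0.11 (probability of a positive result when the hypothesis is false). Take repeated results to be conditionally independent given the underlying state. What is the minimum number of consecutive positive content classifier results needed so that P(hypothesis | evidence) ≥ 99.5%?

Prior odds: 0.029 ÷ 0.971 = 29/971.
Likelihood ratio of a positive result = 0.99/0.11 = 9.
Target odds: 0.995 ÷ 0.005 = 199.
Need (29/971) × 9ⁿ ≥ 199, i.e. 9ⁿ ≥ 193229/29.
9⁴ = 6561 falls short of 193229/29 but 9⁵ = 59049 reaches it, so n = 5.

5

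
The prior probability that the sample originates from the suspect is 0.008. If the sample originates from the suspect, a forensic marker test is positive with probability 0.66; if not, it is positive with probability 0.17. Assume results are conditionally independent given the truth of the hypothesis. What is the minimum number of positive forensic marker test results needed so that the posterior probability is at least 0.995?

8

Prior odds = 0.008/0.992 = 1/124.
Likelihood ratio of a positive = 0.66/0.17 = 66/17.
Target odds: 0.995 ÷ 0.005 = 199.
Require (66/17)ⁿ ≥ 199 ÷ (1/124) = 24676.
(66/17)⁷ ≈13294.3 falls short of 24676 but (66/17)⁸ ≈51613.1 reaches it, so n = 8.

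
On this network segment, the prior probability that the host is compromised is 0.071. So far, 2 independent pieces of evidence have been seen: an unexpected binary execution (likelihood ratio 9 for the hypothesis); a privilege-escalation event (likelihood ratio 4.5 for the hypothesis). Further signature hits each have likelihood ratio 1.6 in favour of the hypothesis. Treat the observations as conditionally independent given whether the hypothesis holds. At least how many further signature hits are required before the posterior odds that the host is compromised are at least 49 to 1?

Prior odds = 0.071/0.929 = 71/929.
Combined Bayes factor of the evidence already in hand = 9 × 4.5 = 40.5.
Odds after that evidence = (71/929) × 40.5 = 5751/1858.
Target odds = 49.
Need 1.6ⁿ ≥ 49 ÷ (5751/1858) = 91042/5751.
1.6⁵ = 10.48576 falls short of 91042/5751 but 1.6⁶ = 262144/15625 reaches it, so n = 6.

6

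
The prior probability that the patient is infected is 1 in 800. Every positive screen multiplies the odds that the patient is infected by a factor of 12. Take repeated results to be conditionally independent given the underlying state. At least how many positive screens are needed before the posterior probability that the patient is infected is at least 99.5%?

5

Prior odds: 0.00125 ÷ 0.99875 = 1/799.
Likelihood ratio per positive screen = 12.
Target odds: 0.995 ÷ 0.005 = 199.
Require 12ⁿ ≥ 199 ÷ (1/799) = 159001.
12⁴ = 20736 falls short of 159001 but 12⁵ = 248832 reaches it, so n = 5.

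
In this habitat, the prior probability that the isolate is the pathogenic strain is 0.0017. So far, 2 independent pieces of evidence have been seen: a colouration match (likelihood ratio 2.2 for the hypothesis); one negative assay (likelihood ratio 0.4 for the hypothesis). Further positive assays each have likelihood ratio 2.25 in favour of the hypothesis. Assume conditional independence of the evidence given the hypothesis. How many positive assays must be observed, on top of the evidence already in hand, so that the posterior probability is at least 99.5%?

15

Prior odds = 0.0017/0.9983 = 17/9983.
Combined Bayes factor of the evidence already in hand = 2.2 × 0.4 = 0.88.
Odds after that evidence = (17/9983) × 0.88 = 374/249575.
Target odds = 0.995/0.005 = 199.
Need 2.25ⁿ ≥ 199 ÷ (374/249575) = 49665425/374.
2.25¹⁴ ≈85222.7 falls short of 49665425/374 but 2.25¹⁵ ≈191751 reaches it, so n = 15.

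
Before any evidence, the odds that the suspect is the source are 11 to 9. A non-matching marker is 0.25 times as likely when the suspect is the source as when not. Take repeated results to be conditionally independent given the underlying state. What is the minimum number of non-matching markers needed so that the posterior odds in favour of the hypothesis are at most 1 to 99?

Prior odds = 11/9.
Likelihood ratio per non-matching marker = 0.25.
Target odds = 1/99.
Require 0.25ⁿ ≤ 1/99 ÷ (11/9) = 1/121.
0.25³ = 0.015625 is still above 1/121 but 0.25⁴ = 0.00390625 is at or below it, so n = 4.

4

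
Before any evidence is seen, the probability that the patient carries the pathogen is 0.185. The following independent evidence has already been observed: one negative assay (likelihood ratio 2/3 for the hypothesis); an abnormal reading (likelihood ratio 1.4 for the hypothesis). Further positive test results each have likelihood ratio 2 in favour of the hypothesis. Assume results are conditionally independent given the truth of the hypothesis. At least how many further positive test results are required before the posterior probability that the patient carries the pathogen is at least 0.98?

Prior odds = 0.185/0.815 = 37/163.
Combined Bayes factor of the evidence already in hand = (2/3) × 1.4 = 14/15.
Odds after that evidence = (37/163) × 14/15 = 518/2445.
Target odds = 0.98/0.02 = 49.
Need 2ⁿ ≥ 49 ÷ (518/2445) = 17115/74.
2⁷ = 128 falls short of 17115/74 but 2⁸ = 256 reaches it, so n = 8.

8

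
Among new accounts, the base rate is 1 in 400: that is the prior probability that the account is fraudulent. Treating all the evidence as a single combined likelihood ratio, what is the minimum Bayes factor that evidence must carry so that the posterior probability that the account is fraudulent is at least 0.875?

Prior odds = 0.0025/0.9975 = 1/399.
Target odds = 0.875/0.125 = 7.
Required Bayes factor = 7 ÷ (1/399) = 2793.

2793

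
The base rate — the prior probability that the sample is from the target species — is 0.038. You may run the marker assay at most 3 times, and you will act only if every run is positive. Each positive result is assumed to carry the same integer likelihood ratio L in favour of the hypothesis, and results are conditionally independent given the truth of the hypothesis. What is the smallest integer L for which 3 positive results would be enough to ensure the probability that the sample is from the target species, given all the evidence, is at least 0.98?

11

Prior odds = 0.038/0.962 = 19/481.
Target odds = 0.98/0.02 = 49.
Need L³ ≥ 49 ÷ (19/481) = 23569/19.
10³ = 1000 < 23569/19 ≤ 1331 = 11³, so L = 11.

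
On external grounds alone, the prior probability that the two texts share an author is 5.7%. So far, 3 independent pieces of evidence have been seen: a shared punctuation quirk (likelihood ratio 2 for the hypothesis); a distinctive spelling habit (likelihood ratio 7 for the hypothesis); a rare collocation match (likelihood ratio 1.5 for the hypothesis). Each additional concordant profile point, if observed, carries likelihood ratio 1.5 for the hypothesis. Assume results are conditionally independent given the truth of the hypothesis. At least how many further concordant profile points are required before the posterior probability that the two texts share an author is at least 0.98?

10

Prior odds = 0.057/0.943 = 57/943.
Combined Bayes factor of the evidence already in hand = 2 × 7 × 1.5 = 21.
Odds after that evidence = (57/943) × 21 = 1197/943.
Target odds = 0.98/0.02 = 49.
Need 1.5ⁿ ≥ 49 ÷ (1197/943) = 6601/171.
1.5⁹ = 19683/512 falls short of 6601/171 but 1.5¹⁰ = 59049/1024 reaches it, so n = 10.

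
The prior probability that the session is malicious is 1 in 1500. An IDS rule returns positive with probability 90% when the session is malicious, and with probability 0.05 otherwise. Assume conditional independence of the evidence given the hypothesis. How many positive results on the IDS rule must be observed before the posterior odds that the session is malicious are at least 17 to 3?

4

Prior odds: (1/1500) ÷ (1499/1500) = 1/1499.
Likelihood ratio of a positive result = 0.9/0.05 = 18.
Target odds = 17/3.
Require 18ⁿ ≥ 17/3 ÷ (1/1499) = 25483/3.
18³ = 5832 falls short of 25483/3 but 18⁴ = 104976 reaches it, so n = 4.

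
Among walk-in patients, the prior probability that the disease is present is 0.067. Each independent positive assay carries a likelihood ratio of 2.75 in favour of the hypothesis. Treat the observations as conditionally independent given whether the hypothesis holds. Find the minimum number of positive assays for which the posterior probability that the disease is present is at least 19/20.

Prior odds = 0.067/0.933 = 67/933.
Likelihood ratio per positive assay = 2.75.
Target odds: 0.95 ÷ 0.05 = 19.
Require 2.75ⁿ ≥ 19 ÷ (67/933) = 17727/67.
2.75⁵ = 161051/1024 falls short of 17727/67 but 2.75⁶ = 1771561/4096 reaches it, so n = 6.

6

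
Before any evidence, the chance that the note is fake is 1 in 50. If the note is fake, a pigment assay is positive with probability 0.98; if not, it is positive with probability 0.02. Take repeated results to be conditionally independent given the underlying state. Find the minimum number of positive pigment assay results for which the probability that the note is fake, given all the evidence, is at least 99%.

Prior odds: 0.02 ÷ 0.98 = 1/49.
Likelihood ratio of a positive = 0.98/0.02 = 49.
Target odds: 0.99 ÷ 0.01 = 99.
Require 49ⁿ ≥ 99 ÷ (1/49) = 4851.
49² = 2401 falls short of 4851 but 49³ = 117649 reaches it, so n = 3.

3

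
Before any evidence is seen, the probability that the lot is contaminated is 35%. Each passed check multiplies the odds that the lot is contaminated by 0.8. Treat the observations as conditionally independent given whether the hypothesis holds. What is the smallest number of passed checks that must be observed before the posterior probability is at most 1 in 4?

3

Prior odds: 0.35 ÷ 0.65 = 7/13.
Likelihood ratio per passed check = 0.8.
Target odds: 0.25 ÷ 0.75 = 1/3.
Need (7/13) × 0.8ⁿ ≤ 1/3, i.e. 0.8ⁿ ≤ 13/21.
0.8² = 0.64 is still above 13/21 but 0.8³ = 0.512 is at or below it, so n = 3.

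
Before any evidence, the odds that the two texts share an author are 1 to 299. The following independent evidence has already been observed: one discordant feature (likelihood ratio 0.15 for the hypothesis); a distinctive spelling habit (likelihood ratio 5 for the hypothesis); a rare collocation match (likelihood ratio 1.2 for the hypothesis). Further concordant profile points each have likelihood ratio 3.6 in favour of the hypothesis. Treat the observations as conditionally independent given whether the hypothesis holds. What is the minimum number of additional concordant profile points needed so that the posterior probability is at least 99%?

9

Prior odds = 1/299.
Combined Bayes factor of the evidence already in hand = 0.15 × 5 × 1.2 = 0.9.
Odds after that evidence = (1/299) × 0.9 = 9/2990.
Target odds = 0.99/0.01 = 99.
Need 3.6ⁿ ≥ 99 ÷ (9/2990) = 32890.
3.6⁸ ≈28211.1 falls short of 32890 but 3.6⁹ ≈101560 reaches it, so n = 9.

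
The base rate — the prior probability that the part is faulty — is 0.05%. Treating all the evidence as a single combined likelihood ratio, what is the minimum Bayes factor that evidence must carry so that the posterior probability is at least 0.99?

Prior odds = 0.0005/0.9995 = 1/1999.
Target odds = 0.99/0.01 = 99.
Required Bayes factor = 99 ÷ (1/1999) = 197901.

197901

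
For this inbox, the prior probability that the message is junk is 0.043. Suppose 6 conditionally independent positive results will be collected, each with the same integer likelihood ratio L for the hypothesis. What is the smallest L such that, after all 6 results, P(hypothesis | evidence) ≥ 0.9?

3

Prior odds = 0.043/0.957 = 43/957.
Target odds = 0.9/0.1 = 9.
Need L⁶ ≥ 9 ÷ (43/957) = 8613/43.
2⁶ = 64 < 8613/43 ≤ 729 = 3⁶, so L = 3.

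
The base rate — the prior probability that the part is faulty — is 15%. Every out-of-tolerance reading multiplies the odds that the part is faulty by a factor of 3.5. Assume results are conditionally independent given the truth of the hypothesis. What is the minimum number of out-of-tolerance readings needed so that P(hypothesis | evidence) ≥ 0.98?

Prior odds = 0.15/0.85 = 3/17.
Likelihood ratio per out-of-tolerance reading = 3.5.
Target posterior odds = 0.98/0.02 = 49.
Require 3.5ⁿ ≥ 49 ÷ (3/17) = 833/3.
3.5⁴ = 150.0625 falls short of 833/3 but 3.5⁵ = 525.21875 reaches it, so n = 5.

5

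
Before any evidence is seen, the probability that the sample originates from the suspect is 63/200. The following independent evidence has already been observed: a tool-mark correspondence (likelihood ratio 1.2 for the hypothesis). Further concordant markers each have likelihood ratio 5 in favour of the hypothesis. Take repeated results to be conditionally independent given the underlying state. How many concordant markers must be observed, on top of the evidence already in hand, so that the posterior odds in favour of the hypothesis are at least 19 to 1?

Prior odds = 0.315/0.685 = 63/137.
Bayes factor of the evidence already in hand = 1.2.
Odds after that evidence = (63/137) × 1.2 = 378/685.
Target odds = 19.
Need 5ⁿ ≥ 19 ÷ (378/685) = 13015/378.
5² = 25 falls short of 13015/378 but 5³ = 125 reaches it, so n = 3.

3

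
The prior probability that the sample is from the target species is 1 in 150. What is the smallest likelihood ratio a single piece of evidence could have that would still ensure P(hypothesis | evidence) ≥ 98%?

7301

Prior odds = (1/150)/(149/150) = 1/149.
Target odds = 0.98/0.02 = 49.
Required Bayes factor = 49 ÷ (1/149) = 7301.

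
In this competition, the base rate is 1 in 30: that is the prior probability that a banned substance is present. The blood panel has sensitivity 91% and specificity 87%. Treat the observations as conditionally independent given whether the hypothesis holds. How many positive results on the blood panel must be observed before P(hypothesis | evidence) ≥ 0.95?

Prior odds = (1/30)/(29/30) = 1/29.
False-positive rate = 1 − 0.87 = 0.13; likelihood ratio of a positive = 0.91/0.13 = 7.
Target posterior odds = 0.95/0.05 = 19.
Require 7ⁿ ≥ 19 ÷ (1/29) = 551.
7³ = 343 falls short of 551 but 7⁴ = 2401 reaches it, so n = 4.

4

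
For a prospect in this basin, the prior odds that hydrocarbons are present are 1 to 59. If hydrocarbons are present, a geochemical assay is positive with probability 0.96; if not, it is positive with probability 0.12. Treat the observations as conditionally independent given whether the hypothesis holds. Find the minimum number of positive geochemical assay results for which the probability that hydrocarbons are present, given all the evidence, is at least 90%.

Prior odds = 1/59.
Likelihood ratio of a positive = 0.96/0.12 = 8.
Target posterior odds = 0.9/0.1 = 9.
Require 8ⁿ ≥ 9 ÷ (1/59) = 531.
8³ = 512 falls short of 531 but 8⁴ = 4096 reaches it, so n = 4.

4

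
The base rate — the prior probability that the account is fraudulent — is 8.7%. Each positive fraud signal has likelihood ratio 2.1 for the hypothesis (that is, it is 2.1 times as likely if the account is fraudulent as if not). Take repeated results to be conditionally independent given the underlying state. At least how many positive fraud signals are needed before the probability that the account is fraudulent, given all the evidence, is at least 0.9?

7

Prior odds: 0.087 ÷ 0.913 = 87/913.
Likelihood ratio per positive fraud signal = 2.1.
Target posterior odds = 0.9/0.1 = 9.
Require 2.1ⁿ ≥ 9 ÷ (87/913) = 2739/29.
2.1⁶ = 85766121/1000000 falls short of 2739/29 but 2.1⁷ ≈180.109 reaches it, so n = 7.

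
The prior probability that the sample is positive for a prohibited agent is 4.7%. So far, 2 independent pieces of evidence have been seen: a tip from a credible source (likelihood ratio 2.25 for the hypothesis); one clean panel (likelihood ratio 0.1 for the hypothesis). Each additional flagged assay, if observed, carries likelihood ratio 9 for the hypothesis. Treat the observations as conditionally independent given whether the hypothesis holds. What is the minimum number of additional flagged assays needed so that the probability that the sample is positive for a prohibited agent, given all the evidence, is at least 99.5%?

5

Prior odds = 0.047/0.953 = 47/953.
Combined Bayes factor of the evidence already in hand = 2.25 × 0.1 = 0.225.
Odds after that evidence = (47/953) × 0.225 = 423/38120.
Target odds = 0.995/0.005 = 199.
Need 9ⁿ ≥ 199 ÷ (423/38120) = 7585880/423.
9⁴ = 6561 falls short of 7585880/423 but 9⁵ = 59049 reaches it, so n = 5.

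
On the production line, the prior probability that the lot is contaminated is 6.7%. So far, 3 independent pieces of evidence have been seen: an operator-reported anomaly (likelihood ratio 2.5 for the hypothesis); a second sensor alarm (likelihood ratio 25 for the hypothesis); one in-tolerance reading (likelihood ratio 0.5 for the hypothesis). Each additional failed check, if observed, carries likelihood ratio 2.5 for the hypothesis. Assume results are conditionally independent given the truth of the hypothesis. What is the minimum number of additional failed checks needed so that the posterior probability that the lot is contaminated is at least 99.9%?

7

Prior odds = 0.067/0.933 = 67/933.
Combined Bayes factor of the evidence already in hand = 2.5 × 25 × 0.5 = 31.25.
Odds after that evidence = (67/933) × 31.25 = 8375/3732.
Target odds = 0.999/0.001 = 999.
Need 2.5ⁿ ≥ 999 ÷ (8375/3732) = 3728268/8375.
2.5⁶ = 244.140625 falls short of 3728268/8375 but 2.5⁷ = 610.3515625 reaches it, so n = 7.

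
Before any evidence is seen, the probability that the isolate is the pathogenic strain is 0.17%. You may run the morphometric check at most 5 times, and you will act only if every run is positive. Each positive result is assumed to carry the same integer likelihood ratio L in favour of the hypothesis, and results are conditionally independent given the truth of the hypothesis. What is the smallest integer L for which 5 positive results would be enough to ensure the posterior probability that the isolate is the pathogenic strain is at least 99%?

Prior odds = 0.0017/0.9983 = 17/9983.
Target odds = 0.99/0.01 = 99.
Need L⁵ ≥ 99 ÷ (17/9983) = 988317/17.
8⁵ = 32768 < 988317/17 ≤ 59049 = 9⁵, so L = 9.

9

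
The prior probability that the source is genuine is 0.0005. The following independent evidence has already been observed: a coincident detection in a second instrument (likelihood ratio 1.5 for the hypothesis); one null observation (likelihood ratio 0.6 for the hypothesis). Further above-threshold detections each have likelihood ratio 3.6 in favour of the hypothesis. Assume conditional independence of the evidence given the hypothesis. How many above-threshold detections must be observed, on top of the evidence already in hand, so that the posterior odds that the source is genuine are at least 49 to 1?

Prior odds = 0.0005/0.9995 = 1/1999.
Combined Bayes factor of the evidence already in hand = 1.5 × 0.6 = 0.9.
Odds after that evidence = (1/1999) × 0.9 = 9/19990.
Target odds = 49.
Need 3.6ⁿ ≥ 49 ÷ (9/19990) = 979510/9.
3.6⁹ ≈101560 falls short of 979510/9 but 3.6¹⁰ ≈365616 reaches it, so n = 10.

10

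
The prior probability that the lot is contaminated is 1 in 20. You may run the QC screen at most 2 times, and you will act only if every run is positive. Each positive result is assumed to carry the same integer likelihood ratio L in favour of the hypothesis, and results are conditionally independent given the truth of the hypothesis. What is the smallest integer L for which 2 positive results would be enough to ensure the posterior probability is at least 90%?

14

Prior odds = 0.05/0.95 = 1/19.
Target odds = 0.9/0.1 = 9.
Need L² ≥ 9 ÷ (1/19) = 171.
13² = 169 < 171 ≤ 196 = 14², so L = 14.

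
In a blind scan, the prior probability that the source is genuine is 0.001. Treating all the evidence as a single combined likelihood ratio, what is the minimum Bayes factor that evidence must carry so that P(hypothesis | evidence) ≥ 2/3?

Prior odds = 0.001/0.999 = 1/999.
Target odds = (2/3)/(1/3) = 2.
Required Bayes factor = 2 ÷ (1/999) = 1998.

1998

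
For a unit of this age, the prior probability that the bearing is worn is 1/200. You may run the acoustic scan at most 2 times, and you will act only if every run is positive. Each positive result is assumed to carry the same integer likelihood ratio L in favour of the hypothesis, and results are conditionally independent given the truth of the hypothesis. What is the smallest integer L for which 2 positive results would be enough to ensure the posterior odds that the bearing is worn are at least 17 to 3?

Prior odds = 0.005/0.995 = 1/199.
Target odds = 17/3.
Need L² ≥ 17/3 ÷ (1/199) = 3383/3.
33² = 1089 < 3383/3 ≤ 1156 = 34², so L = 34.

34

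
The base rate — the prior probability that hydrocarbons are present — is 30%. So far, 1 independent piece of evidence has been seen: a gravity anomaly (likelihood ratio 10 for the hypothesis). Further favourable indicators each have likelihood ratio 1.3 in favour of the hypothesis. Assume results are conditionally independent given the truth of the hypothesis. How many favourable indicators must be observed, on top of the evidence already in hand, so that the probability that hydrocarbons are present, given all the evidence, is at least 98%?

10

Prior odds = 0.3/0.7 = 3/7.
Bayes factor of the evidence already in hand = 10.
Odds after that evidence = (3/7) × 10 = 30/7.
Target odds = 0.98/0.02 = 49.
Need 1.3ⁿ ≥ 49 ÷ (30/7) = 343/30.
1.3⁹ ≈10.6045 falls short of 343/30 but 1.3¹⁰ ≈13.7858 reaches it, so n = 10.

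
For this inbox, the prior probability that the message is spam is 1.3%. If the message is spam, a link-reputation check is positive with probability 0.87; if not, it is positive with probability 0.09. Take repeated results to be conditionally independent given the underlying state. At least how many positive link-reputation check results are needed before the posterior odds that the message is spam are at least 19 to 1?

Prior odds: 0.013 ÷ 0.987 = 13/987.
Likelihood ratio of a positive = 0.87/0.09 = 29/3.
Target odds = 19.
Need (13/987) × (29/3)ⁿ ≥ 19, i.e. (29/3)ⁿ ≥ 18753/13.
(29/3)³ = 24389/27 falls short of 18753/13 but (29/3)⁴ = 707281/81 reaches it, so n = 4.

4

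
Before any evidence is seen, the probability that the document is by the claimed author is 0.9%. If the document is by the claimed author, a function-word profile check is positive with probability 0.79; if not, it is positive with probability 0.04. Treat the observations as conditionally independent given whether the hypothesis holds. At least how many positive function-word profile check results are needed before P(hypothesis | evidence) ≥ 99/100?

4

Prior odds: 0.009 ÷ 0.991 = 9/991.
Likelihood ratio of a positive = 0.79/0.04 = 19.75.
Target posterior odds = 0.99/0.01 = 99.
Require 19.75ⁿ ≥ 99 ÷ (9/991) = 10901.
19.75³ = 7703.734375 falls short of 10901 but 19.75⁴ = 38950081/256 reaches it, so n = 4.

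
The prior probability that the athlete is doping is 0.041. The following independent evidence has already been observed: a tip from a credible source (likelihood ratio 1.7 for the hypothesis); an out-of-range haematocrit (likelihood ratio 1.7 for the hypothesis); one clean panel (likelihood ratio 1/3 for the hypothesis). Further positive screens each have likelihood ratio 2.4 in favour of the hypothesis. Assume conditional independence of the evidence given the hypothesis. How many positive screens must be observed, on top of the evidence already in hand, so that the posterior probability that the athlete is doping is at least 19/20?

8

Prior odds = 0.041/0.959 = 41/959.
Combined Bayes factor of the evidence already in hand = 1.7 × 1.7 × (1/3) = 289/300.
Odds after that evidence = (41/959) × 289/300 = 11849/287700.
Target odds = 0.95/0.05 = 19.
Need 2.4ⁿ ≥ 19 ÷ (11849/287700) = 5466300/11849.
2.4⁷ = 35831808/78125 falls short of 5466300/11849 but 2.4⁸ = 429981696/390625 reaches it, so n = 8.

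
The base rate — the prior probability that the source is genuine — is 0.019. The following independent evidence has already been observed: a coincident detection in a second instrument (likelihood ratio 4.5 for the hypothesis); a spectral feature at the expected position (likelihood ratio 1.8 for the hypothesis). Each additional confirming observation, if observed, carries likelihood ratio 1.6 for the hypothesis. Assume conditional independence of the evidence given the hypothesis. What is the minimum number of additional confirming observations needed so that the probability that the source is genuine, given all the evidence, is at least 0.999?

Prior odds = 0.019/0.981 = 19/981.
Combined Bayes factor of the evidence already in hand = 4.5 × 1.8 = 8.1.
Odds after that evidence = (19/981) × 8.1 = 171/1090.
Target odds = 0.999/0.001 = 999.
Need 1.6ⁿ ≥ 999 ÷ (171/1090) = 120990/19.
1.6¹⁸ ≈4722.37 falls short of 120990/19 but 1.6¹⁹ ≈7555.79 reaches it, so n = 19.

19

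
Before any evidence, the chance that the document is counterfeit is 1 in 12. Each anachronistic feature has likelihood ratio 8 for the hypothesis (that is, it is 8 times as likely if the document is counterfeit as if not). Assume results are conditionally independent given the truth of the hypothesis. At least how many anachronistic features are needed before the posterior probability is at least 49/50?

4

Prior odds: (1/12) ÷ (11/12) = 1/11.
Likelihood ratio per anachronistic feature = 8.
Target odds: 0.98 ÷ 0.02 = 49.
Require 8ⁿ ≥ 49 ÷ (1/11) = 539.
8³ = 512 falls short of 539 but 8⁴ = 4096 reaches it, so n = 4.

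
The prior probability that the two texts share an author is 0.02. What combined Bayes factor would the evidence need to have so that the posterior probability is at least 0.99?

Prior odds = 0.02/0.98 = 1/49.
Target odds = 0.99/0.01 = 99.
Required Bayes factor = 99 ÷ (1/49) = 4851.

4851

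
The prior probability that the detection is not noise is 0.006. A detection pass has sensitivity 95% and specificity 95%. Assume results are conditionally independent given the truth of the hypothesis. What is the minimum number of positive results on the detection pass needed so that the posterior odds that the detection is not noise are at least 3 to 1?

3

Prior odds: 0.006 ÷ 0.994 = 3/497.
False-positive rate = 1 − 0.95 = 0.05; likelihood ratio of a positive = 0.95/0.05 = 19.
Target odds = 3.
Need (3/497) × 19ⁿ ≥ 3, i.e. 19ⁿ ≥ 497.
19² = 361 falls short of 497 but 19³ = 6859 reaches it, so n = 3.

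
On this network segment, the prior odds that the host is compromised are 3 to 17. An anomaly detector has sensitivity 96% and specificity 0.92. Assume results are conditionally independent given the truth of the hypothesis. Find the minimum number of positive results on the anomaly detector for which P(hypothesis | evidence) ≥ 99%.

Prior odds = 3/17.
False-positive rate = 1 − 0.92 = 0.08; likelihood ratio of a positive = 0.96/0.08 = 12.
Target posterior odds = 0.99/0.01 = 99.
Need (3/17) × 12ⁿ ≥ 99, i.e. 12ⁿ ≥ 561.
12² = 144 falls short of 561 but 12³ = 1728 reaches it, so n = 3.

3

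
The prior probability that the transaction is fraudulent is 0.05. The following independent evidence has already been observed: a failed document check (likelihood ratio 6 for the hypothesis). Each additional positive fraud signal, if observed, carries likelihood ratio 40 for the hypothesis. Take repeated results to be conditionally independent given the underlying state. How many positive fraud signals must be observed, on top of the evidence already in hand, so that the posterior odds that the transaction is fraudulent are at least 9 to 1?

1

Prior odds = 0.05/0.95 = 1/19.
Bayes factor of the evidence already in hand = 6.
Odds after that evidence = (1/19) × 6 = 6/19.
Target odds = 9.
Need 40ⁿ ≥ 9 ÷ (6/19) = 28.5.
40¹ = 40, which meets the required 28.5; so n = 1.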